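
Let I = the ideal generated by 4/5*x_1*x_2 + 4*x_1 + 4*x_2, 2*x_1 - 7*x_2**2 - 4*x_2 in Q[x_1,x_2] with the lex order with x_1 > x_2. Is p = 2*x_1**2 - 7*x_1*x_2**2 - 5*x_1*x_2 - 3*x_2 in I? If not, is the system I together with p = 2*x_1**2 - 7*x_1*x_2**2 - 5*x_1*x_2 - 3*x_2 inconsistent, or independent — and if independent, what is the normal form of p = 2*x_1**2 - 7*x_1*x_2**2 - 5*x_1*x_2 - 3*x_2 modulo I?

2*x_1**2 - 7*x_1*x_2**2 - 5*x_1*x_2 - 3*x_2 is independent of I; its normal form modulo I is 35/2*x_2**2 + 12*x_2.

First compute the reduced Gröbner basis of I by Buchberger's algorithm.
f_1 = 4/5*x_1*x_2 + 4*x_1 + 4*x_2, LT = x_1*x_2.
f_2 = 2*x_1 - 7*x_2**2 - 4*x_2, LT = x_1.

S(f_1,f_2): lcm = x_1*x_2. S = 5*x_1 + 7/2*x_2**3 + 2*x_2**2 + 5*x_2.
  leading term x_1: subtract (5/2)·f_2 from 5*x_1 + 7/2*x_2**3 + 2*x_2**2 + 5*x_2 → 7/2*x_2**3 + 39/2*x_2**2 + 15*x_2
  leading term x_2**3: no divisor's leading term divides it; move 7/2*x_2**3 to the remainder.
  leading term x_2**2: no divisor's leading term divides it; move 39/2*x_2**2 to the remainder.
  leading term x_2: no divisor's leading term divides it; move 15*x_2 to the remainder.
  remainder 7/2*x_2**3 + 39/2*x_2**2 + 15*x_2 ≠ 0; add h_3 = 7/2*x_2**3 + 39/2*x_2**2 + 15*x_2 to the basis.

S(f_1,h_3): lcm = x_1*x_2**3. S = -4/7*x_1*x_2**2 - 30/7*x_1*x_2 + 5*x_2**3.
  leading term x_1*x_2**2: subtract (-5/7*x_2)·f_1 from -4/7*x_1*x_2**2 - 30/7*x_1*x_2 + 5*x_2**3 → -10/7*x_1*x_2 + 5*x_2**3 + 20/7*x_2**2
  leading term x_1*x_2: subtract (-25/14)·f_1 from -10/7*x_1*x_2 + 5*x_2**3 + 20/7*x_2**2 → 50/7*x_1 + 5*x_2**3 + 20/7*x_2**2 + 50/7*x_2
  leading term x_1: subtract (25/7)·f_2 from 50/7*x_1 + 5*x_2**3 + 20/7*x_2**2 + 50/7*x_2 → 5*x_2**3 + 195/7*x_2**2 + 150/7*x_2
  leading term x_2**3: subtract (10/7)·h_3 from 5*x_2**3 + 195/7*x_2**2 + 150/7*x_2 → 0
  remainder 0.

S(f_2,h_3): leading monomials are coprime, so the S-polynomial reduces to 0 (Buchberger's first criterion).
Every S-polynomial of the final basis reduces to 0, so we have a Gröbner basis.
Inter-reduce: drop elements whose leading term is divisible by another's, tail-reduce, and make monic.
Reduced Gröbner basis: {x_1 - 7/2*x_2**2 - 2*x_2, x_2**3 + 39/7*x_2**2 + 30/7*x_2}.
Label its elements g_1 = x_1 - 7/2*x_2**2 - 2*x_2, g_2 = x_2**3 + 39/7*x_2**2 + 30/7*x_2.

Reduce p = 2*x_1**2 - 7*x_1*x_2**2 - 5*x_1*x_2 - 3*x_2 modulo G:
  leading term x_1**2: subtract (2*x_1)·g_1 from 2*x_1**2 - 7*x_1*x_2**2 - 5*x_1*x_2 - 3*x_2 → -x_1*x_2 - 3*x_2
  leading term x_1*x_2: subtract (-x_2)·g_1 from -x_1*x_2 - 3*x_2 → -7/2*x_2**3 - 2*x_2**2 - 3*x_2
  leading term x_2**3: subtract (-7/2)·g_2 from -7/2*x_2**3 - 2*x_2**2 - 3*x_2 → 35/2*x_2**2 + 12*x_2
  leading term x_2**2: no divisor's leading term divides it; move 35/2*x_2**2 to the remainder.
  leading term x_2: no divisor's leading term divides it; move 12*x_2 to the remainder.
  normal form = 35/2*x_2**2 + 12*x_2.
The normal form is nonzero, so p ∉ I. Since p minus its normal form lies in I, I + (p) = I + (r) where r = 35/2*x_2**2 + 12*x_2; decide whether this ideal is the whole ring.
Run Buchberger on G together with r (pairs among the g_i already reduce to 0 since G is a Gröbner basis):
g_1 = x_1 - 7/2*x_2**2 - 2*x_2, LT = x_1.
g_2 = x_2**3 + 39/7*x_2**2 + 30/7*x_2, LT = x_2**3.
r = 35/2*x_2**2 + 12*x_2, LT = x_2**2.

S(g_1,g_2): leading monomials are coprime, so the S-polynomial reduces to 0 (Buchberger's first criterion).
S(g_1,r): leading monomials are coprime, so the S-polynomial reduces to 0 (Buchberger's first criterion).
S(g_2,r): lcm = x_2**3. S = 171/35*x_2**2 + 30/7*x_2.
  leading term x_2**2: subtract (342/1225)·r from 171/35*x_2**2 + 30/7*x_2 → 1146/1225*x_2
  leading term x_2: no divisor's leading term divides it; move 1146/1225*x_2 to the remainder.
  remainder 1146/1225*x_2 ≠ 0; add m_4 = 1146/1225*x_2 to the basis.

S(g_1,m_4): leading monomials are coprime, so the S-polynomial reduces to 0 (Buchberger's first criterion).
S(g_2,m_4): lcm = x_2**3. S = 39/7*x_2**2 + 30/7*x_2.
  leading term x_2**2: subtract (78/245)·r from 39/7*x_2**2 + 30/7*x_2 → 114/245*x_2
  leading term x_2: subtract (95/191)·m_4 from 114/245*x_2 → 0
  remainder 0.

S(r,m_4): lcm = x_2**2. S = 24/35*x_2.
  leading term x_2: subtract (140/191)·m_4 from 24/35*x_2 → 0
  remainder 0.

Every S-polynomial of the final basis reduces to 0, so we have a Gröbner basis.
Inter-reduce: drop elements whose leading term is divisible by another's, tail-reduce, and make monic.
Reduced Gröbner basis: {x_1, x_2}.
The reduced Gröbner basis of I + (p) is {x_1, x_2} ≠ {1}, a proper ideal, so the enlarged system stays consistent: p is independent of I, with normal form 35/2*x_2**2 + 12*x_2.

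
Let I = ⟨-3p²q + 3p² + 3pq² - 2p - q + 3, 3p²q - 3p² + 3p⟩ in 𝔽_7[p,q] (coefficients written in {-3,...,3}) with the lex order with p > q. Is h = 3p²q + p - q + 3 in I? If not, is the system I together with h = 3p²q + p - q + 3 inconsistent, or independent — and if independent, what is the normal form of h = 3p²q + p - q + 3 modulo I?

3p²q + p - q + 3 lies in I (it reduces to 0).

First compute the reduced Gröbner basis of I by Buchberger's algorithm.
f_1 = -3p²q + 3p² + 3pq² - 2p - q + 3, LT = p²q.
f_2 = 3p²q - 3p² + 3p, LT = p²q.

S(f_1,f_2): lcm = p²q. S = -pq² + 2p - 2q - 1.
  reduce S modulo (f_1, f_2):
  remainder -pq² + 2p - 2q - 1 ≠ 0; add k_3 = -pq² + 2p - 2q - 1 to the basis.

S(f_1,k_3): lcm = p²q². S = -p²q + 2p² - pq³ + pq - p - 2q² - q.
  reduce S modulo (f_1, f_2, k_3):
  remainder p² - pq ≠ 0; add k_4 = p² - pq to the basis.

S(f_1,k_4): lcm = p²q. S = -p² + 3p - 2q - 1.
  reduce S modulo (f_1, f_2, k_3, k_4):
  remainder -pq + 3p - 2q - 1 ≠ 0; add k_5 = -pq + 3p - 2q - 1 to the basis.

S(k_3,k_4): lcm = p²q². S = -2p² + pq³ + 2pq + p.
  reduce S modulo (f_1, f_2, k_3, k_4, k_5):
  remainder -2q² + 2q - 2 ≠ 0; add k_6 = -2q² + 2q - 2 to the basis.

The other S-polynomials (S(f_2,k_3), S(f_2,k_4), S(f_1,k_5), S(f_2,k_5), S(k_3,k_5), S(k_4,k_5), S(f_1,k_6), S(f_2,k_6), S(k_3,k_6), S(k_4,k_6), S(k_5,k_6)) all reduce to 0 modulo the current basis, so we have a Gröbner basis.
Inter-reduce: drop elements whose leading term is divisible by another's, tail-reduce, and make monic.
Reduced Gröbner basis: {p² - 3p + 2q + 1, pq - 3p + 2q + 1, q² - q + 1}.
Label its elements g_1 = p² - 3p + 2q + 1, g_2 = pq - 3p + 2q + 1, g_3 = q² - q + 1.

Reduce h = 3p²q + p - q + 3 modulo G:
  leading term p²q: subtract (3q)·g_1 from 3p²q + p - q + 3 → 2pq + p + q² + 3q + 3
  leading term pq: subtract (2)·g_2 from 2pq + p + q² + 3q + 3 → q² - q + 1
  leading term q²: subtract (1)·g_3 from q² - q + 1 → 0
  normal form = 0.
Since the normal form is 0, h ∈ I.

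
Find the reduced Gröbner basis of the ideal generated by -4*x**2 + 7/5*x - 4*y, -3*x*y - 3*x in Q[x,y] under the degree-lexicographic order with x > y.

G = {x**2 - 7/20*x + y, x*y + x, y**2 + y}

The reduced Gröbner basis is the canonical form of the ideal for this ordering.

f_1 = -4*x**2 + 7/5*x - 4*y, LT = x**2.
f_2 = -3*x*y - 3*x, LT = x*y.

S(f_1,f_2): lcm = x**2*y. S = -x**2 - 7/20*x*y + y**2.
  leading term x**2: subtract (1/4)·f_1 from -x**2 - 7/20*x*y + y**2 → -7/20*x*y + y**2 - 7/20*x + y
  leading term x*y: subtract (7/60)·f_2 from -7/20*x*y + y**2 - 7/20*x + y → y**2 + y
  leading term y**2: no divisor's leading term divides it; move y**2 to the remainder.
  leading term y: no divisor's leading term divides it; move y to the remainder.
  remainder y**2 + y ≠ 0; add g_3 = y**2 + y to the basis.

The other S-polynomials (S(f_1,g_3), S(f_2,g_3)) all reduce to 0 modulo the current basis, so we have a Gröbner basis.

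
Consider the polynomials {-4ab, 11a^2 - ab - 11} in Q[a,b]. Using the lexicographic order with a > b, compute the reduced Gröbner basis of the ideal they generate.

G = {a^2 - 1, b}

f_1 = -4ab, LT = ab.
f_2 = 11a^2 - ab - 11, LT = a^2.

S(f_1,f_2): lcm = a^2b. S = 1/11ab^2 + b.
  reduce S modulo (f_1, f_2):
  remainder b ≠ 0; add g_3 = b to the basis.

The other S-polynomials (S(f_1,g_3), S(f_2,g_3)) all reduce to 0 modulo the current basis, so we have a Gröbner basis.
Inter-reduce: drop elements whose leading term is divisible by another's, tail-reduce, and make monic.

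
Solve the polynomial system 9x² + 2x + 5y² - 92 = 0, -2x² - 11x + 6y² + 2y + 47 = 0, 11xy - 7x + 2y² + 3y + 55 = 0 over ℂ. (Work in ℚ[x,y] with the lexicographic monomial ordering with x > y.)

{(3, -1)}

Compute a lex Gröbner basis by Buchberger's algorithm.
f_1 = 9x² + 2x + 5y² - 92, LT = x².
f_2 = -2x² - 11x + 6y² + 2y + 47, LT = x².
f_3 = 11xy - 7x + 2y² + 3y + 55, LT = xy.

S(f_1,f_2): lcm = x². S = -95/18x + 32/9y² + y + 239/18.
  reduce S modulo (f_1, f_2, f_3):
  remainder -95/18x + 32/9y² + y + 239/18 ≠ 0; add h_4 = -95/18x + 32/9y² + y + 239/18 to the basis.

S(f_1,f_3): lcm = x²y. S = 7/11x² - 2/11xy² - 5/99xy - 5x + 5/9y³ - 92/9y.
  reduce S modulo (f_1, f_2, f_3, h_4):
  remainder 641/1089y³ - 1444763/379335y² - 11678213/1138005y - 2224693/379335 ≠ 0; add h_5 = 641/1089y³ - 1444763/379335y² - 11678213/1138005y - 2224693/379335 to the basis.

S(f_2,f_3): lcm = x²y. S = 7/11x² - 2/11xy² + 115/22xy - 5x - 3y³ - y² - 47/2y.
  reduce S modulo (f_1, f_2, f_3, h_4, h_5):
  remainder -15207822/669845y² - 50954494/669845y - 35746672/669845 ≠ 0; add h_6 = -15207822/669845y² - 50954494/669845y - 35746672/669845 to the basis.

S(f_1,h_4): lcm = x². S = 64/95xy² + 18/95xy + 2341/855x + 5/9y² - 92/9.
  reduce S modulo (f_1, f_2, f_3, h_4, h_5, h_6):
  remainder -393923923/38019555y - 393923923/38019555 ≠ 0; add h_7 = -393923923/38019555y - 393923923/38019555 to the basis.

The other S-polynomials (S(f_2,h_4), S(f_3,h_4), S(f_1,h_5), S(f_2,h_5), S(f_3,h_5), S(h_4,h_5), S(f_1,h_6), S(f_2,h_6), S(f_3,h_6), S(h_4,h_6), S(h_5,h_6), S(f_1,h_7), S(f_2,h_7), S(f_3,h_7), S(h_4,h_7), S(h_5,h_7), S(h_6,h_7)) all reduce to 0 modulo the current basis, so we have a Gröbner basis.
Inter-reduce: drop elements whose leading term is divisible by another's, tail-reduce, and make monic.
Reduced Gröbner basis: {x - 3, y + 1}.

A lex Gröbner basis eliminates variables successively. Here y + 1 depends only on y, with roots {-1}; lifting each root through the earlier basis elements recovers the full solutions.
  y = -1: the earlier basis element becomes x - 3 = 0, giving x = 3 — point (3, -1).
A lex Gröbner basis triangularizes the system, enabling back-substitution.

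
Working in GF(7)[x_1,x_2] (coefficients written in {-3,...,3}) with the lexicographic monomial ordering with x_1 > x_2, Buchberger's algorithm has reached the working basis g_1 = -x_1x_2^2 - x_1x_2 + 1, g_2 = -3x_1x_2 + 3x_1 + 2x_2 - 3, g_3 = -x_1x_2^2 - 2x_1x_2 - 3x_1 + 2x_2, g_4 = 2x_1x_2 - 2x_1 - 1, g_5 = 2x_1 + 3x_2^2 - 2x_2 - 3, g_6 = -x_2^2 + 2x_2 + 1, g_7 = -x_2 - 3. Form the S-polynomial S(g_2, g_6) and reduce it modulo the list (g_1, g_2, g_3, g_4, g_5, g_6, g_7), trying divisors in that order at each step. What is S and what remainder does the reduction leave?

S(g_2, g_6) = x_1x_2 + x_1 - 3x_2^2 + x_2; remainder on division = 0.

lcm(LM(g_2), LM(g_6)) = x_1x_2^2.
S = (lcm/LT(g_2))·g_2 − (lcm/LT(g_6))·g_6 = x_1x_2 + x_1 - 3x_2^2 + x_2.
Reduce S modulo (g_1, g_2, g_3, g_4, g_5, g_6, g_7) in that order:
  leading term x_1x_2: subtract (2)·g_2 from x_1x_2 + x_1 - 3x_2^2 + x_2 → 2x_1 - 3x_2^2 - 3x_2 - 1
  leading term x_1: subtract (1)·g_5 from 2x_1 - 3x_2^2 - 3x_2 - 1 → x_2^2 - x_2 + 2
  leading term x_2^2: subtract (-1)·g_6 from x_2^2 - x_2 + 2 → x_2 + 3
  leading term x_2: subtract (-1)·g_7 from x_2 + 3 → 0
The remainder is 0, so this S-polynomial contributes no new basis element.
An S-polynomial is built so that the two leading terms cancel; whether anything survives reduction is exactly the Gröbner-basis criterion.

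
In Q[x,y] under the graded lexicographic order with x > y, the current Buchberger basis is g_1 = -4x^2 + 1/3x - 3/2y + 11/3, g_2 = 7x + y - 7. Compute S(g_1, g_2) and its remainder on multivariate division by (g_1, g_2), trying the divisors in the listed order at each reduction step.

lcm(LM(g_1), LM(g_2)) = x^2.
S = (lcm/LT(g_1))·g_1 − (lcm/LT(g_2))·g_2 = -1/7xy + 11/12x + 3/8y - 11/12.
Reduce S modulo (g_1, g_2) in that order:
  leading term xy: subtract (-1/49y)·g_2 from -1/7xy + 11/12x + 3/8y - 11/12 → 1/49y^2 + 11/12x + 13/56y - 11/12
  leading term y^2: no divisor's leading term divides it; move 1/49y^2 to the remainder.
  leading term x: subtract (11/84)·g_2 from 11/12x + 13/56y - 11/12 → 17/168y
  leading term y: no divisor's leading term divides it; move 17/168y to the remainder.
The remainder 1/49y^2 + 17/168y is nonzero, so it would be added as the next basis element.

S(g_1, g_2) = -1/7xy + 11/12x + 3/8y - 11/12; remainder on division = 1/49y^2 + 17/168y.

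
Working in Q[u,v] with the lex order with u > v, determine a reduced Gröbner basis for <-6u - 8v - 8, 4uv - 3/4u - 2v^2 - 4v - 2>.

G = {u + 4/3v + 4/3, v^2 + 25/22v + 3/22}

f_1 = -6u - 8v - 8, LT = u.
f_2 = 4uv - 3/4u - 2v^2 - 4v - 2, LT = uv.

S(f_1,f_2): lcm = uv. S = 3/16u + 11/6v^2 + 7/3v + 1/2.
  leading term u: subtract (-1/32)·f_1 from 3/16u + 11/6v^2 + 7/3v + 1/2 → 11/6v^2 + 25/12v + 1/4
  leading term v^2: no divisor's leading term divides it; move 11/6v^2 to the remainder.
  leading term v: no divisor's leading term divides it; move 25/12v to the remainder.
  leading term 1: no divisor's leading term divides it; move 1/4 to the remainder.
  remainder 11/6v^2 + 25/12v + 1/4 ≠ 0; add g_3 = 11/6v^2 + 25/12v + 1/4 to the basis.

The other S-polynomials (S(f_1,g_3), S(f_2,g_3)) all reduce to 0 modulo the current basis, so we have a Gröbner basis.
Inter-reduce: drop elements whose leading term is divisible by another's, tail-reduce, and make monic.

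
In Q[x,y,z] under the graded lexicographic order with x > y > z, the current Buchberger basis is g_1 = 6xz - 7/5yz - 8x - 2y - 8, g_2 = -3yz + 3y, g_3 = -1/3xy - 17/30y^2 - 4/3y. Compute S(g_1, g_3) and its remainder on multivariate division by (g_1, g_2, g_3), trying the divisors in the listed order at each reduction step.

lcm(LM(g_1), LM(g_3)) = xyz.
S = (lcm/LT(g_1))·g_1 − (lcm/LT(g_3))·g_3 = -29/15y^2z - 4/3xy - 1/3y^2 - 4yz - 4/3y.
Reduce S modulo (g_1, g_2, g_3) in that order:
  leading term y^2z: subtract (29/45y)·g_2 from -29/15y^2z - 4/3xy - 1/3y^2 - 4yz - 4/3y → -4/3xy - 34/15y^2 - 4yz - 4/3y
  leading term xy: subtract (4)·g_3 from -4/3xy - 34/15y^2 - 4yz - 4/3y → -4yz + 4y
  leading term yz: subtract (4/3)·g_2 from -4yz + 4y → 0
The remainder is 0, so this S-polynomial contributes no new basis element.

S(g_1, g_3) = -29/15y^2z - 4/3xy - 1/3y^2 - 4yz - 4/3y; remainder on division = 0.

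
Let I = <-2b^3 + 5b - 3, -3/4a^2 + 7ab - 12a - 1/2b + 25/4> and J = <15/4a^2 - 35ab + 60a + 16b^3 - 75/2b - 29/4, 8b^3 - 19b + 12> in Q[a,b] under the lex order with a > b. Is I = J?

No, the ideals differ.

Two ideals are equal iff their reduced Gröbner bases coincide (the reduced basis is unique for a fixed ordering).
Buchberger on the first generating set:
f_1 = -2b^3 + 5b - 3, LT = b^3.
f_2 = -3/4a^2 + 7ab - 12a - 1/2b + 25/4, LT = a^2.

The S-polynomials (S(f_1,f_2)) all reduce to 0 modulo the current basis, so we have a Gröbner basis.
Inter-reduce: drop elements whose leading term is divisible by another's, tail-reduce, and make monic.
Reduced Gröbner basis: {a^2 - 28/3ab + 16a + 2/3b - 25/3, b^3 - 5/2b + 3/2}.

Buchberger on the second generating set:
h_1 = 15/4a^2 - 35ab + 60a + 16b^3 - 75/2b - 29/4, LT = a^2.
h_2 = 8b^3 - 19b + 12, LT = b^3.

The S-polynomials (S(h_1,h_2)) all reduce to 0 modulo the current basis, so we have a Gröbner basis.
Inter-reduce: drop elements whose leading term is divisible by another's, tail-reduce, and make monic.
Reduced Gröbner basis: {a^2 - 28/3ab + 16a + 2/15b - 25/3, b^3 - 19/8b + 3/2}.

Since the reduced bases disagree, the two ideals are not the same.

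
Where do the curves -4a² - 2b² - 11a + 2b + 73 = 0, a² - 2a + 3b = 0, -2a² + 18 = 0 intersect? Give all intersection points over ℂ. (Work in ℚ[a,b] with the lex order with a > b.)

Compute a lex Gröbner basis by Buchberger's algorithm.
f_1 = -4a² - 11a - 2b² + 2b + 73, LT = a².
f_2 = a² - 2a + 3b, LT = a².
f_3 = -2a² + 18, LT = a².

S(f_1,f_2): lcm = a². S = 19/4a + ½b² - 7/2b - 73/4.
  reduce S modulo (f_1, f_2, f_3):
  remainder 19/4a + ½b² - 7/2b - 73/4 ≠ 0; add h_4 = 19/4a + ½b² - 7/2b - 73/4 to the basis.

S(f_1,f_3): lcm = a². S = 11/4a + ½b² - ½b - 37/4.
  reduce S modulo (f_1, f_2, f_3, h_4):
  remainder 4/19b² + 29/19b + 25/19 ≠ 0; add h_5 = 4/19b² + 29/19b + 25/19 to the basis.

S(f_1,h_4): lcm = a². S = -2/19ab² + 14/19ab + 501/76a + ½b² - ½b - 73/4.
  reduce S modulo (f_1, f_2, f_3, h_4, h_5):
  remainder -45/16b - 45/16 ≠ 0; add h_6 = -45/16b - 45/16 to the basis.

The other S-polynomials (S(f_2,f_3), S(f_2,h_4), S(f_3,h_4), S(f_1,h_5), S(f_2,h_5), S(f_3,h_5), S(h_4,h_5), S(f_1,h_6), S(f_2,h_6), S(f_3,h_6), S(h_4,h_6), S(h_5,h_6)) all reduce to 0 modulo the current basis, so we have a Gröbner basis.
Inter-reduce: drop elements whose leading term is divisible by another's, tail-reduce, and make monic.
Reduced Gröbner basis: {a - 3, b + 1}.

Since the basis is lex-ordered, b + 1 is univariate in b. Its roots are {-1}. Back-substituting each root into the other basis elements fixes the other coordinates.
  b = -1: the earlier basis element becomes a - 3 = 0, giving a = 3 — point (3, -1).

{(3, -1)}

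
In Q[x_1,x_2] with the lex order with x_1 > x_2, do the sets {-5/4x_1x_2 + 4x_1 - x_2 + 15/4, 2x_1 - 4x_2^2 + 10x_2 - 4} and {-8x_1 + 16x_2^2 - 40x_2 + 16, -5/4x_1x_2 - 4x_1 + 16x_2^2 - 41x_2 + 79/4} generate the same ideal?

Yes, the ideals are equal.

Since reduced Gröbner bases are canonical representatives of ideals under a given ordering, it suffices to compute and compare them.
Buchberger on the first generating set:
f_1 = -5/4x_1x_2 + 4x_1 - x_2 + 15/4, LT = x_1x_2.
f_2 = 2x_1 - 4x_2^2 + 10x_2 - 4, LT = x_1.

S(f_1,f_2): lcm = x_1x_2. S = -16/5x_1 + 2x_2^3 - 5x_2^2 + 14/5x_2 - 3.
  reduce S modulo (f_1, f_2):
  remainder 2x_2^3 - 57/5x_2^2 + 94/5x_2 - 47/5 ≠ 0; add g_3 = 2x_2^3 - 57/5x_2^2 + 94/5x_2 - 47/5 to the basis.

The other S-polynomials (S(f_1,g_3), S(f_2,g_3)) all reduce to 0 modulo the current basis, so we have a Gröbner basis.
Inter-reduce: drop elements whose leading term is divisible by another's, tail-reduce, and make monic.
Reduced Gröbner basis: {x_1 - 2x_2^2 + 5x_2 - 2, x_2^3 - 57/10x_2^2 + 47/5x_2 - 47/10}.

Buchberger on the second generating set:
h_1 = -8x_1 + 16x_2^2 - 40x_2 + 16, LT = x_1.
h_2 = -5/4x_1x_2 - 4x_1 + 16x_2^2 - 41x_2 + 79/4, LT = x_1x_2.

S(h_1,h_2): lcm = x_1x_2. S = -16/5x_1 - 2x_2^3 + 89/5x_2^2 - 174/5x_2 + 79/5.
  reduce S modulo (h_1, h_2):
  remainder -2x_2^3 + 57/5x_2^2 - 94/5x_2 + 47/5 ≠ 0; add k_3 = -2x_2^3 + 57/5x_2^2 - 94/5x_2 + 47/5 to the basis.

The other S-polynomials (S(h_1,k_3), S(h_2,k_3)) all reduce to 0 modulo the current basis, so we have a Gröbner basis.
Inter-reduce: drop elements whose leading term is divisible by another's, tail-reduce, and make monic.
Reduced Gröbner basis: {x_1 - 2x_2^2 + 5x_2 - 2, x_2^3 - 57/10x_2^2 + 47/5x_2 - 47/10}.

Same reduced basis, so the two generating sets span the same ideal.
The choice of monomial ordering does not affect the verdict — as long as both bases are computed under the same ordering, their equality decides ideal equality.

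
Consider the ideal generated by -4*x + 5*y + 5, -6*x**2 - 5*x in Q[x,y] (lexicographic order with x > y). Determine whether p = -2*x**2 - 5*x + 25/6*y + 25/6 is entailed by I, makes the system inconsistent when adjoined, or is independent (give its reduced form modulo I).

-2*x**2 - 5*x + 25/6*y + 25/6 lies in I (it reduces to 0).

First compute the reduced Gröbner basis of I by Buchberger's algorithm.
f_1 = -4*x + 5*y + 5, LT = x.
f_2 = -6*x**2 - 5*x, LT = x**2.

S(f_1,f_2): lcm = x**2. S = -5/4*x*y - 25/12*x.
  leading term x*y: subtract (5/16*y)·f_1 from -5/4*x*y - 25/12*x → -25/12*x - 25/16*y**2 - 25/16*y
  leading term x: subtract (25/48)·f_1 from -25/12*x - 25/16*y**2 - 25/16*y → -25/16*y**2 - 25/6*y - 125/48
  leading term y**2: no divisor's leading term divides it; move -25/16*y**2 to the remainder.
  leading term y: no divisor's leading term divides it; move -25/6*y to the remainder.
  leading term 1: no divisor's leading term divides it; move -125/48 to the remainder.
  remainder -25/16*y**2 - 25/6*y - 125/48 ≠ 0; add h_3 = -25/16*y**2 - 25/6*y - 125/48 to the basis.

The other S-polynomials (S(f_1,h_3), S(f_2,h_3)) all reduce to 0 modulo the current basis, so we have a Gröbner basis.
Inter-reduce: drop elements whose leading term is divisible by another's, tail-reduce, and make monic.
Reduced Gröbner basis: {x - 5/4*y - 5/4, y**2 + 8/3*y + 5/3}.
Label its elements g_1 = x - 5/4*y - 5/4, g_2 = y**2 + 8/3*y + 5/3.

Reduce p = -2*x**2 - 5*x + 25/6*y + 25/6 modulo G:
  leading term x**2: subtract (-2*x)·g_1 from -2*x**2 - 5*x + 25/6*y + 25/6 → -5/2*x*y - 15/2*x + 25/6*y + 25/6
  leading term x*y: subtract (-5/2*y)·g_1 from -5/2*x*y - 15/2*x + 25/6*y + 25/6 → -15/2*x - 25/8*y**2 + 25/24*y + 25/6
  leading term x: subtract (-15/2)·g_1 from -15/2*x - 25/8*y**2 + 25/24*y + 25/6 → -25/8*y**2 - 25/3*y - 125/24
  leading term y**2: subtract (-25/8)·g_2 from -25/8*y**2 - 25/3*y - 125/24 → 0
  normal form = 0.
Since the normal form is 0, p ∈ I.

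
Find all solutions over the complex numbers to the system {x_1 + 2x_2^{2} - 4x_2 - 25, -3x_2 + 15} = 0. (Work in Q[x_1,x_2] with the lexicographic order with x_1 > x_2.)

Compute a lex Gröbner basis by Buchberger's algorithm.
f_1 = x_1 + 2x_2^{2} - 4x_2 - 25, LT = x_1.
f_2 = -3x_2 + 15, LT = x_2.

The S-polynomials (S(f_1,f_2)) all reduce to 0 modulo the current basis, so we have a Gröbner basis.
Inter-reduce: drop elements whose leading term is divisible by another's, tail-reduce, and make monic.
Reduced Gröbner basis: {x_1 + 5, x_2 - 5}.

Elimination: the polynomial x_2 - 5 lies in the elimination ideal for x_2, so x_2 ∈ {5}. For each such x_2, the remaining basis elements (now univariate) give the rest of the solution.
  x_2 = 5: the earlier basis element becomes x_1 + 5 = 0, giving x_1 = -5 — point (-5, 5).
Substituting each solution back into the original system confirms all equations vanish.
A lex Gröbner basis triangularizes the system, enabling back-substitution.

{(-5, 5)}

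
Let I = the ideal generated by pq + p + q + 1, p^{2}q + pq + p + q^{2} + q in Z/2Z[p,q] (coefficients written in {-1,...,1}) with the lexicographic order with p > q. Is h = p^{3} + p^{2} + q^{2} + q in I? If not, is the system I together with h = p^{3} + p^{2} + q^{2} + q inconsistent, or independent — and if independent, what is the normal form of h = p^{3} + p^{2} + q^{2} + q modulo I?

First compute the reduced Gröbner basis of I by Buchberger's algorithm.
f_1 = pq + p + q + 1, LT = pq.
f_2 = p^{2}q + pq + p + q^{2} + q, LT = p^{2}q.

S(f_1,f_2): lcm = p^{2}q. S = p^{2} + q^{2} + q.
  leading term p^{2}: no divisor's leading term divides it; move p^{2} to the remainder.
  leading term q^{2}: no divisor's leading term divides it; move q^{2} to the remainder.
  leading term q: no divisor's leading term divides it; move q to the remainder.
  remainder p^{2} + q^{2} + q ≠ 0; add k_3 = p^{2} + q^{2} + q to the basis.

S(f_1,k_3): lcm = p^{2}q. S = p^{2} + pq + p + q^{3} + q^{2}.
  leading term p^{2}: subtract (1)·k_3 from p^{2} + pq + p + q^{3} + q^{2} → pq + p + q^{3} + q
  leading term pq: subtract (1)·f_1 from pq + p + q^{3} + q → q^{3} + 1
  leading term q^{3}: no divisor's leading term divides it; move q^{3} to the remainder.
  leading term 1: no divisor's leading term divides it; move 1 to the remainder.
  remainder q^{3} + 1 ≠ 0; add k_4 = q^{3} + 1 to the basis.

The other S-polynomials (S(f_2,k_3), S(f_1,k_4), S(f_2,k_4), S(k_3,k_4)) all reduce to 0 modulo the current basis, so we have a Gröbner basis.
Inter-reduce: drop elements whose leading term is divisible by another's, tail-reduce, and make monic.
Reduced Gröbner basis: {p^{2} + q^{2} + q, pq + p + q + 1, q^{3} + 1}.
Label its elements g_1 = p^{2} + q^{2} + q, g_2 = pq + p + q + 1, g_3 = q^{3} + 1.

Reduce h = p^{3} + p^{2} + q^{2} + q modulo G:
  leading term p^{3}: subtract (p)·g_1 from p^{3} + p^{2} + q^{2} + q → p^{2} + pq^{2} + pq + q^{2} + q
  leading term p^{2}: subtract (1)·g_1 from p^{2} + pq^{2} + pq + q^{2} + q → pq^{2} + pq
  leading term pq^{2}: subtract (q)·g_2 from pq^{2} + pq → q^{2} + q
  leading term q^{2}: no divisor's leading term divides it; move q^{2} to the remainder.
  leading term q: no divisor's leading term divides it; move q to the remainder.
  normal form = q^{2} + q.
The normal form is nonzero, so h ∉ I. Since h minus its normal form lies in I, I + (h) = I + (r) where r = q^{2} + q; decide whether this ideal is the whole ring.
Run Buchberger on G together with r (pairs among the g_i already reduce to 0 since G is a Gröbner basis):
g_1 = p^{2} + q^{2} + q, LT = p^{2}.
g_2 = pq + p + q + 1, LT = pq.
g_3 = q^{3} + 1, LT = q^{3}.
r = q^{2} + q, LT = q^{2}.

S(g_3,r): lcm = q^{3}. S = q^{2} + 1.
  leading term q^{2}: subtract (1)·r from q^{2} + 1 → q + 1
  leading term q: no divisor's leading term divides it; move q to the remainder.
  leading term 1: no divisor's leading term divides it; move 1 to the remainder.
  remainder q + 1 ≠ 0; add m_5 = q + 1 to the basis.

The other S-polynomials (S(g_1,g_2), S(g_1,g_3), S(g_1,r), S(g_2,g_3), S(g_2,r), S(g_1,m_5), S(g_2,m_5), S(g_3,m_5), S(r,m_5)) all reduce to 0 modulo the current basis, so we have a Gröbner basis.
Inter-reduce: drop elements whose leading term is divisible by another's, tail-reduce, and make monic.
Reduced Gröbner basis: {p^{2}, q + 1}.
The reduced Gröbner basis of I + (h) is {p^{2}, q + 1} ≠ {1}, a proper ideal, so the enlarged system stays consistent: h is independent of I, with normal form q^{2} + q.

Ideal membership is decidable via reduction modulo a Gröbner basis.

p^{3} + p^{2} + q^{2} + q is independent of I; its normal form modulo I is q^{2} + q.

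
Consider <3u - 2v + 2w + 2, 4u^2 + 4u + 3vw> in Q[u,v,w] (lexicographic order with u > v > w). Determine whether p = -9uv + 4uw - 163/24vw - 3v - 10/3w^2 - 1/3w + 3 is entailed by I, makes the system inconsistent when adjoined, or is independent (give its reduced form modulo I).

-9uv + 4uw - 163/24vw - 3v - 10/3w^2 - 1/3w + 3 lies in I (it reduces to 0).

First compute the reduced Gröbner basis of I by Buchberger's algorithm.
f_1 = 3u - 2v + 2w + 2, LT = u.
f_2 = 4u^2 + 4u + 3vw, LT = u^2.

S(f_1,f_2): lcm = u^2. S = -2/3uv + 2/3uw - 1/3u - 3/4vw.
  reduce S modulo (f_1, f_2):
  remainder -4/9v^2 + 5/36vw + 2/9v - 4/9w^2 - 2/9w + 2/9 ≠ 0; add h_3 = -4/9v^2 + 5/36vw + 2/9v - 4/9w^2 - 2/9w + 2/9 to the basis.

The other S-polynomials (S(f_1,h_3), S(f_2,h_3)) all reduce to 0 modulo the current basis, so we have a Gröbner basis.
Inter-reduce: drop elements whose leading term is divisible by another's, tail-reduce, and make monic.
Reduced Gröbner basis: {u - 2/3v + 2/3w + 2/3, v^2 - 5/16vw - 1/2v + w^2 + 1/2w - 1/2}.
Label its elements g_1 = u - 2/3v + 2/3w + 2/3, g_2 = v^2 - 5/16vw - 1/2v + w^2 + 1/2w - 1/2.

Reduce p = -9uv + 4uw - 163/24vw - 3v - 10/3w^2 - 1/3w + 3 modulo G:
  leading term uv: subtract (-9v)·g_1 from -9uv + 4uw - 163/24vw - 3v - 10/3w^2 - 1/3w + 3 → 4uw - 6v^2 - 19/24vw + 3v - 10/3w^2 - 1/3w + 3
  leading term uw: subtract (4w)·g_1 from 4uw - 6v^2 - 19/24vw + 3v - 10/3w^2 - 1/3w + 3 → -6v^2 + 15/8vw + 3v - 6w^2 - 3w + 3
  leading term v^2: subtract (-6)·g_2 from -6v^2 + 15/8vw + 3v - 6w^2 - 3w + 3 → 0
  normal form = 0.
Since the normal form is 0, p ∈ I.

The remainder on division by a Gröbner basis is unique — it is the normal form.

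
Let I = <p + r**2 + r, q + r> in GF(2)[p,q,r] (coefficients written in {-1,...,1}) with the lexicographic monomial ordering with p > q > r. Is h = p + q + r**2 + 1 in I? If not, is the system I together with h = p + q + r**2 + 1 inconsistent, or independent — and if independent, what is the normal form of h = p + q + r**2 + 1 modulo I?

First compute the reduced Gröbner basis of I by Buchberger's algorithm.
f_1 = p + r**2 + r, LT = p.
f_2 = q + r, LT = q.

The S-polynomials (S(f_1,f_2)) all reduce to 0 modulo the current basis, so we have a Gröbner basis.
Inter-reduce: drop elements whose leading term is divisible by another's, tail-reduce, and make monic.
Reduced Gröbner basis: {p + r**2 + r, q + r}.
Label its elements g_1 = p + r**2 + r, g_2 = q + r.

Reduce h = p + q + r**2 + 1 modulo G:
  leading term p: subtract (1)·g_1 from p + q + r**2 + 1 → q + r + 1
  leading term q: subtract (1)·g_2 from q + r + 1 → 1
  leading term 1: no divisor's leading term divides it; move 1 to the remainder.
  normal form = 1.
The normal form is nonzero, so h ∉ I. Since h minus its normal form lies in I, I + (h) = I + (n) where n = 1; decide whether this ideal is the whole ring.
Here n = 1 is a nonzero constant, hence a unit: 1 ∈ I + (h), the Gröbner basis of I + (h) is {1}, and the enlarged system has no common solution — adjoining h is inconsistent.

Adjoining p + q + r**2 + 1 makes the ideal the whole ring: the system is inconsistent.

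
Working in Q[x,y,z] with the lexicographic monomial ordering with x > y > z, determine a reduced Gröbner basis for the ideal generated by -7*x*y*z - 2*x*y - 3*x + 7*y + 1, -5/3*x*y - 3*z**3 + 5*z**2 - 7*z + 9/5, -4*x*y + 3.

G = {x - 7/3*y + 7/4*z + 1/6, y**2 - 3/4*y*z - 1/14*y - 9/28, z**3 - 5/3*z**2 + 7/3*z - 11/60}

f_1 = -7*x*y*z - 2*x*y - 3*x + 7*y + 1, LT = x*y*z.
f_2 = -5/3*x*y - 3*z**3 + 5*z**2 - 7*z + 9/5, LT = x*y.
f_3 = -4*x*y + 3, LT = x*y.

S(f_1,f_2): lcm = x*y*z. S = 2/7*x*y + 3/7*x - y - 9/5*z**4 + 3*z**3 - 21/5*z**2 + 27/25*z - 1/7.
  reduce S modulo (f_1, f_2, f_3):
  remainder 3/7*x - y - 9/5*z**4 + 87/35*z**3 - 117/35*z**2 - 3/25*z + 29/175 ≠ 0; add g_4 = 3/7*x - y - 9/5*z**4 + 87/35*z**3 - 117/35*z**2 - 3/25*z + 29/175 to the basis.

S(f_1,f_3): lcm = x*y*z. S = 2/7*x*y + 3/7*x - y + 3/4*z - 1/7.
  reduce S modulo (f_1, f_2, f_3, g_4):
  remainder 9/5*z**4 - 3*z**3 + 21/5*z**2 - 33/100*z ≠ 0; add g_5 = 9/5*z**4 - 3*z**3 + 21/5*z**2 - 33/100*z to the basis.

S(f_2,f_3): lcm = x*y. S = 9/5*z**3 - 3*z**2 + 21/5*z - 33/100.
  reduce S modulo (f_1, f_2, f_3, g_4, g_5):
  remainder 9/5*z**3 - 3*z**2 + 21/5*z - 33/100 ≠ 0; add g_6 = 9/5*z**3 - 3*z**2 + 21/5*z - 33/100 to the basis.

S(f_1,g_4): lcm = x*y*z. S = 2/7*x*y + 3/7*x + 7/3*y**2*z + 21/5*y*z**5 - 29/5*y*z**4 + 39/5*y*z**3 + 7/25*y*z**2 - 29/75*y*z - y - 1/7.
  reduce S modulo (f_1, f_2, f_3, g_4, g_5, g_6):
  remainder 7/3*y**2*z - 7/4*y*z**2 - 1/6*y*z - 3/4*z ≠ 0; add g_7 = 7/3*y**2*z - 7/4*y*z**2 - 1/6*y*z - 3/4*z to the basis.

S(f_2,g_4): lcm = x*y. S = 7/3*y**2 + 21/5*y*z**4 - 29/5*y*z**3 + 39/5*y*z**2 + 7/25*y*z - 29/75*y + 9/5*z**3 - 3*z**2 + 21/5*z - 27/25.
  reduce S modulo (f_1, f_2, f_3, g_4, g_5, g_6, g_7):
  remainder 7/3*y**2 - 7/4*y*z - 1/6*y - 3/4 ≠ 0; add g_8 = 7/3*y**2 - 7/4*y*z - 1/6*y - 3/4 to the basis.

The other S-polynomials (S(f_3,g_4), S(f_1,g_5), S(f_2,g_5), S(f_3,g_5), S(g_4,g_5), S(f_1,g_6), S(f_2,g_6), S(f_3,g_6), S(g_4,g_6), S(g_5,g_6), S(f_1,g_7), S(f_2,g_7), S(f_3,g_7), S(g_4,g_7), S(g_5,g_7), S(g_6,g_7), S(f_1,g_8), S(f_2,g_8), S(f_3,g_8), S(g_4,g_8), S(g_5,g_8), S(g_6,g_8), S(g_7,g_8)) all reduce to 0 modulo the current basis, so we have a Gröbner basis.
Inter-reduce: drop elements whose leading term is divisible by another's, tail-reduce, and make monic.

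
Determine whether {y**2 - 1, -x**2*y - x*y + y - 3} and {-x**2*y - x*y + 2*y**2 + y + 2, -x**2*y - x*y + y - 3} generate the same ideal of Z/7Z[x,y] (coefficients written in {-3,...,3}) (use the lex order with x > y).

Yes, the ideals are equal.

Two ideals are equal iff their reduced Gröbner bases coincide (the reduced basis is unique for a fixed ordering).
Buchberger on the first generating set:
f_1 = y**2 - 1, LT = y**2.
f_2 = -x**2*y - x*y + y - 3, LT = x**2*y.

S(f_1,f_2): lcm = x**2*y**2. S = -x**2 - x*y**2 + y**2 - 3*y.
  reduce S modulo (f_1, f_2):
  remainder -x**2 - x - 3*y + 1 ≠ 0; add g_3 = -x**2 - x - 3*y + 1 to the basis.

The other S-polynomials (S(f_1,g_3), S(f_2,g_3)) all reduce to 0 modulo the current basis, so we have a Gröbner basis.
Inter-reduce: drop elements whose leading term is divisible by another's, tail-reduce, and make monic.
Reduced Gröbner basis: {x**2 + x + 3*y - 1, y**2 - 1}.

Buchberger on the second generating set:
h_1 = -x**2*y - x*y + 2*y**2 + y + 2, LT = x**2*y.
h_2 = -x**2*y - x*y + y - 3, LT = x**2*y.

S(h_1,h_2): lcm = x**2*y. S = -2*y**2 + 2.
  reduce S modulo (h_1, h_2):
  remainder -2*y**2 + 2 ≠ 0; add k_3 = -2*y**2 + 2 to the basis.

S(h_1,k_3): lcm = x**2*y**2. S = x**2 + x*y**2 - 2*y**3 - y**2 - 2*y.
  reduce S modulo (h_1, h_2, k_3):
  remainder x**2 + x + 3*y - 1 ≠ 0; add k_4 = x**2 + x + 3*y - 1 to the basis.

The other S-polynomials (S(h_2,k_3), S(h_1,k_4), S(h_2,k_4), S(k_3,k_4)) all reduce to 0 modulo the current basis, so we have a Gröbner basis.
Inter-reduce: drop elements whose leading term is divisible by another's, tail-reduce, and make monic.
Reduced Gröbner basis: {x**2 + x + 3*y - 1, y**2 - 1}.

The two bases agree; hence the ideals are identical.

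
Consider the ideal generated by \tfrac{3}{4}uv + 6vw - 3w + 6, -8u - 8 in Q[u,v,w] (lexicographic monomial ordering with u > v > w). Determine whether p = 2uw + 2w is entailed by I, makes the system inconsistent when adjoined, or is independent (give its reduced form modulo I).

2uw + 2w lies in I (it reduces to 0).

First compute the reduced Gröbner basis of I by Buchberger's algorithm.
f_1 = \tfrac{3}{4}uv + 6vw - 3w + 6, LT = uv.
f_2 = -8u - 8, LT = u.

S(f_1,f_2): lcm = uv. S = 8vw - v - 4w + 8.
  leading term vw: no divisor's leading term divides it; move 8vw to the remainder.
  leading term v: no divisor's leading term divides it; move -v to the remainder.
  leading term w: no divisor's leading term divides it; move -4w to the remainder.
  leading term 1: no divisor's leading term divides it; move 8 to the remainder.
  remainder 8vw - v - 4w + 8 ≠ 0; add h_3 = 8vw - v - 4w + 8 to the basis.

The other S-polynomials (S(f_1,h_3), S(f_2,h_3)) all reduce to 0 modulo the current basis, so we have a Gröbner basis.
Inter-reduce: drop elements whose leading term is divisible by another's, tail-reduce, and make monic.
Reduced Gröbner basis: {u + 1, vw - \tfrac{1}{8}v - \tfrac{1}{2}w + 1}.
Label its elements g_1 = u + 1, g_2 = vw - \tfrac{1}{8}v - \tfrac{1}{2}w + 1.

Reduce p = 2uw + 2w modulo G:
  leading term uw: subtract (2w)·g_1 from 2uw + 2w → 0
  normal form = 0.
Since the normal form is 0, p ∈ I.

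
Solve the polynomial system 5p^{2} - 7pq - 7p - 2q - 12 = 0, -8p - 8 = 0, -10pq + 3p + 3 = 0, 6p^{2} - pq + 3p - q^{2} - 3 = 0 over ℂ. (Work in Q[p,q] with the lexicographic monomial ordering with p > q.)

Compute a lex Gröbner basis by Buchberger's algorithm.
f_1 = 5p^{2} - 7pq - 7p - 2q - 12, LT = p^{2}.
f_2 = -8p - 8, LT = p.
f_3 = -10pq + 3p + 3, LT = pq.
f_4 = 6p^{2} - pq + 3p - q^{2} - 3, LT = p^{2}.

S(f_1,f_2): lcm = p^{2}. S = -\tfrac{7}{5}pq - \tfrac{12}{5}p - \tfrac{2}{5}q - \tfrac{12}{5}.
  leading term pq: subtract (\tfrac{7}{40}q)·f_2 from -\tfrac{7}{5}pq - \tfrac{12}{5}p - \tfrac{2}{5}q - \tfrac{12}{5} → -\tfrac{12}{5}p + q - \tfrac{12}{5}
  leading term p: subtract (\tfrac{3}{10})·f_2 from -\tfrac{12}{5}p + q - \tfrac{12}{5} → q
  leading term q: no divisor's leading term divides it; move q to the remainder.
  remainder q ≠ 0; add h_5 = q to the basis.

The other S-polynomials (S(f_1,f_3), S(f_1,f_4), S(f_2,f_3), S(f_2,f_4), S(f_3,f_4), S(f_1,h_5), S(f_2,h_5), S(f_3,h_5), S(f_4,h_5)) all reduce to 0 modulo the current basis, so we have a Gröbner basis.
Inter-reduce: drop elements whose leading term is divisible by another's, tail-reduce, and make monic.
Reduced Gröbner basis: {p + 1, q}.

The lex basis is triangular: the last element involves only q. Solving q = 0 gives q ∈ {0}; substituting each value into the earlier elements determines the remaining variables.
  q = 0: the earlier basis element becomes p + 1 = 0, giving p = -1 — point (-1, 0).

{(-1, 0)}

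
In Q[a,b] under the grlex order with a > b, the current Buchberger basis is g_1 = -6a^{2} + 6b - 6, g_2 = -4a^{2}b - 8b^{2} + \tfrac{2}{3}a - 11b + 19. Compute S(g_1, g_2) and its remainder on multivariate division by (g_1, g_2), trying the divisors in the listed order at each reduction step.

S(g_1, g_2) = -3b^{2} + \tfrac{1}{6}a - \tfrac{7}{4}b + \tfrac{19}{4}; remainder on division = -3b^{2} + \tfrac{1}{6}a - \tfrac{7}{4}b + \tfrac{19}{4}.

lcm(LM(g_1), LM(g_2)) = a^{2}b.
S = (lcm/LT(g_1))·g_1 − (lcm/LT(g_2))·g_2 = -3b^{2} + \tfrac{1}{6}a - \tfrac{7}{4}b + \tfrac{19}{4}.
Reduce S modulo (g_1, g_2) in that order:
  leading term b^{2}: no divisor's leading term divides it; move -3b^{2} to the remainder.
  leading term a: no divisor's leading term divides it; move \tfrac{1}{6}a to the remainder.
  leading term b: no divisor's leading term divides it; move -\tfrac{7}{4}b to the remainder.
  leading term 1: no divisor's leading term divides it; move \tfrac{19}{4} to the remainder.
The remainder -3b^{2} + \tfrac{1}{6}a - \tfrac{7}{4}b + \tfrac{19}{4} is nonzero, so it would be added as the next basis element.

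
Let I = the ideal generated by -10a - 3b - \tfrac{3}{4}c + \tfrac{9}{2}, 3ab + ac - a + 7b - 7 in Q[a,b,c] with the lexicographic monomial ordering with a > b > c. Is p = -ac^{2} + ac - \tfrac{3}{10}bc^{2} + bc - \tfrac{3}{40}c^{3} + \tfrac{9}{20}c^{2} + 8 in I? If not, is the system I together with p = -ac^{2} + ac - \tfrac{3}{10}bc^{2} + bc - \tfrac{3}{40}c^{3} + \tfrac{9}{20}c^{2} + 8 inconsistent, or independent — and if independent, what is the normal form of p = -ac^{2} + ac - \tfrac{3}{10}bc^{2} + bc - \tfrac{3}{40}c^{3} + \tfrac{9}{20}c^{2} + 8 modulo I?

First compute the reduced Gröbner basis of I by Buchberger's algorithm.
f_1 = -10a - 3b - \tfrac{3}{4}c + \tfrac{9}{2}, LT = a.
f_2 = 3ab + ac - a + 7b - 7, LT = ab.

S(f_1,f_2): lcm = ab. S = -\tfrac{1}{3}ac + \tfrac{1}{3}a + \tfrac{3}{10}b^{2} + \tfrac{3}{40}bc - \tfrac{167}{60}b + \tfrac{7}{3}.
  reduce S modulo (f_1, f_2):
  remainder \tfrac{3}{10}b^{2} + \tfrac{7}{40}bc - \tfrac{173}{60}b + \tfrac{1}{40}c^{2} - \tfrac{7}{40}c + \tfrac{149}{60} ≠ 0; add h_3 = \tfrac{3}{10}b^{2} + \tfrac{7}{40}bc - \tfrac{173}{60}b + \tfrac{1}{40}c^{2} - \tfrac{7}{40}c + \tfrac{149}{60} to the basis.

The other S-polynomials (S(f_1,h_3), S(f_2,h_3)) all reduce to 0 modulo the current basis, so we have a Gröbner basis.
Inter-reduce: drop elements whose leading term is divisible by another's, tail-reduce, and make monic.
Reduced Gröbner basis: {a + \tfrac{3}{10}b + \tfrac{3}{40}c - \tfrac{9}{20}, b^{2} + \tfrac{7}{12}bc - \tfrac{173}{18}b + \tfrac{1}{12}c^{2} - \tfrac{7}{12}c + \tfrac{149}{18}}.
Label its elements g_1 = a + \tfrac{3}{10}b + \tfrac{3}{40}c - \tfrac{9}{20}, g_2 = b^{2} + \tfrac{7}{12}bc - \tfrac{173}{18}b + \tfrac{1}{12}c^{2} - \tfrac{7}{12}c + \tfrac{149}{18}.

Reduce p = -ac^{2} + ac - \tfrac{3}{10}bc^{2} + bc - \tfrac{3}{40}c^{3} + \tfrac{9}{20}c^{2} + 8 modulo G:
  leading term ac^{2}: subtract (-c^{2})·g_1 from -ac^{2} + ac - \tfrac{3}{10}bc^{2} + bc - \tfrac{3}{40}c^{3} + \tfrac{9}{20}c^{2} + 8 → ac + bc + 8
  leading term ac: subtract (c)·g_1 from ac + bc + 8 → \tfrac{7}{10}bc - \tfrac{3}{40}c^{2} + \tfrac{9}{20}c + 8
  leading term bc: no divisor's leading term divides it; move \tfrac{7}{10}bc to the remainder.
  leading term c^{2}: no divisor's leading term divides it; move -\tfrac{3}{40}c^{2} to the remainder.
  leading term c: no divisor's leading term divides it; move \tfrac{9}{20}c to the remainder.
  leading term 1: no divisor's leading term divides it; move 8 to the remainder.
  normal form = \tfrac{7}{10}bc - \tfrac{3}{40}c^{2} + \tfrac{9}{20}c + 8.
The normal form is nonzero, so p ∉ I. Since p minus its normal form lies in I, I + (p) = I + (r) where r = \tfrac{7}{10}bc - \tfrac{3}{40}c^{2} + \tfrac{9}{20}c + 8; decide whether this ideal is the whole ring.
Run Buchberger on G together with r (pairs among the g_i already reduce to 0 since G is a Gröbner basis):
g_1 = a + \tfrac{3}{10}b + \tfrac{3}{40}c - \tfrac{9}{20}, LT = a.
g_2 = b^{2} + \tfrac{7}{12}bc - \tfrac{173}{18}b + \tfrac{1}{12}c^{2} - \tfrac{7}{12}c + \tfrac{149}{18}, LT = b^{2}.
r = \tfrac{7}{10}bc - \tfrac{3}{40}c^{2} + \tfrac{9}{20}c + 8, LT = bc.

S(g_2,r): lcm = b^{2}c. S = \tfrac{29}{42}bc^{2} - \tfrac{646}{63}bc - \tfrac{80}{7}b + \tfrac{1}{12}c^{3} - \tfrac{7}{12}c^{2} + \tfrac{149}{18}c.
  reduce S modulo (g_1, g_2, r):
  remainder -\tfrac{80}{7}b + \tfrac{185}{1176}c^{3} - \tfrac{625}{294}c^{2} + \tfrac{6155}{882}c + \tfrac{51680}{441} ≠ 0; add m_4 = -\tfrac{80}{7}b + \tfrac{185}{1176}c^{3} - \tfrac{625}{294}c^{2} + \tfrac{6155}{882}c + \tfrac{51680}{441} to the basis.

S(g_2,m_4): lcm = b^{2}. S = \tfrac{37}{2688}bc^{3} - \tfrac{125}{672}bc^{2} + \tfrac{2407}{2016}bc + \tfrac{9}{14}b + \tfrac{1}{12}c^{2} - \tfrac{7}{12}c + \tfrac{149}{18}.
  reduce S modulo (g_1, g_2, r, m_4):
  remainder \tfrac{37}{25088}c^{4} - \tfrac{125}{6272}c^{3} + \tfrac{145}{2688}c^{2} + \tfrac{1373}{1176}c + \tfrac{60}{49} ≠ 0; add m_5 = \tfrac{37}{25088}c^{4} - \tfrac{125}{6272}c^{3} + \tfrac{145}{2688}c^{2} + \tfrac{1373}{1176}c + \tfrac{60}{49} to the basis.

The other S-polynomials (S(g_1,g_2), S(g_1,r), S(g_1,m_4), S(r,m_4), S(g_1,m_5), S(g_2,m_5), S(r,m_5), S(m_4,m_5)) all reduce to 0 modulo the current basis, so we have a Gröbner basis.
Inter-reduce: drop elements whose leading term is divisible by another's, tail-reduce, and make monic.
Reduced Gröbner basis: {a + \tfrac{37}{8960}c^{3} - \tfrac{25}{448}c^{2} + \tfrac{347}{1344}c + \tfrac{1103}{420}, b - \tfrac{37}{2688}c^{3} + \tfrac{125}{672}c^{2} - \tfrac{1231}{2016}c - \tfrac{646}{63}, c^{4} - \tfrac{500}{37}c^{3} + \tfrac{4060}{111}c^{2} + \tfrac{87872}{111}c + \tfrac{30720}{37}}.
The reduced Gröbner basis of I + (p) is {a + \tfrac{37}{8960}c^{3} - \tfrac{25}{448}c^{2} + \tfrac{347}{1344}c + \tfrac{1103}{420}, b - \tfrac{37}{2688}c^{3} + \tfrac{125}{672}c^{2} - \tfrac{1231}{2016}c - \tfrac{646}{63}, c^{4} - \tfrac{500}{37}c^{3} + \tfrac{4060}{111}c^{2} + \tfrac{87872}{111}c + \tfrac{30720}{37}} ≠ {1}, a proper ideal, so the enlarged system stays consistent: p is independent of I, with normal form \tfrac{7}{10}bc - \tfrac{3}{40}c^{2} + \tfrac{9}{20}c + 8.

-ac^{2} + ac - \tfrac{3}{10}bc^{2} + bc - \tfrac{3}{40}c^{3} + \tfrac{9}{20}c^{2} + 8 is independent of I; its normal form modulo I is \tfrac{7}{10}bc - \tfrac{3}{40}c^{2} + \tfrac{9}{20}c + 8.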